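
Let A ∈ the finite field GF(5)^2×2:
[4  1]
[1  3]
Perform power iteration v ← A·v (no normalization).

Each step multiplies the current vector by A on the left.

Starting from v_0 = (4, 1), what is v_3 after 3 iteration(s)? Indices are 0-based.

v_3 = (3, 4)

v_0 = (4, 1).
v_1 = A·v_0 = (2, 2).
v_2 = A·v_1 = (0, 3).
v_3 = A·v_2 = (3, 4).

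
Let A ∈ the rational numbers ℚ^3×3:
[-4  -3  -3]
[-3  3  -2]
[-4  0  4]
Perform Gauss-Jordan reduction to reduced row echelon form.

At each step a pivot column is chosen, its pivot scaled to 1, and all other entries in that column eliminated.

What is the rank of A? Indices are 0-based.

step 1: normalize row 0 (÷-4) = (1, 3/4, 3/4)
  row 1: subtract -3×row0 = (0, 21/4, 1/4)
  row 2: subtract -4×row0 = (0, 3, 7)
step 2: normalize row 1 (÷21/4) = (0, 1, 1/21)
  row 0: subtract 3/4×row1 = (1, 0, 5/7)
  row 2: subtract 3×row1 = (0, 0, 48/7)
step 3: normalize row 2 (÷48/7) = (0, 0, 1)
  row 0: subtract 5/7×row2 = (1, 0, 0)
  row 1: subtract 1/21×row2 = (0, 1, 0)

rank = 3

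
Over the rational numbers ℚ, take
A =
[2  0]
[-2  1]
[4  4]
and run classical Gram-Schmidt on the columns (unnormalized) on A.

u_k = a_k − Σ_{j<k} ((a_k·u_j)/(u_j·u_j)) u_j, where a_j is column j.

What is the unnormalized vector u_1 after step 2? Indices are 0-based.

Step 1: u_0 = a_0 = (2, -2, 4).
Step 2: u_1 = a_1 − (7/12)·u_0 = (-7/6, 13/6, 5/3).

u_1 = (-7/6, 13/6, 5/3)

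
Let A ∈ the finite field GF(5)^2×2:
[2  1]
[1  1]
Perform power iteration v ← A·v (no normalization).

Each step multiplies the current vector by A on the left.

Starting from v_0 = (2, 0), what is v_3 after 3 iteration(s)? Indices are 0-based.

v_3 = (1, 1)

v_0 = (2, 0).
v_1 = A·v_0 = (4, 2).
v_2 = A·v_1 = (0, 1).
v_3 = A·v_2 = (1, 1).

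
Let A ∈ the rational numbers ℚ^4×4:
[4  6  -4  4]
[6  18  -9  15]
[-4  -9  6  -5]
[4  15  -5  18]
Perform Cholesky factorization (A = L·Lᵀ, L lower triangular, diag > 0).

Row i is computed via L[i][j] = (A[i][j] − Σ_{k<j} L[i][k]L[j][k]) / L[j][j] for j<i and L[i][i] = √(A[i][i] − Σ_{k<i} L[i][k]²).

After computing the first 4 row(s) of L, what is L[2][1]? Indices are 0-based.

Step 1: L[0][0] = √(4) = 2.
  L[1][0] = (6) / L[0][0] = 3.
Step 2: L[1][1] = √(9) = 3.
  L[2][0] = (-4) / L[0][0] = -2.
  L[2][1] = (-3) / L[1][1] = -1.
Step 3: L[2][2] = √(1) = 1.
  L[3][0] = (4) / L[0][0] = 2.
  L[3][1] = (9) / L[1][1] = 3.
  L[3][2] = (2) / L[2][2] = 2.
Step 4: L[3][3] = √(1) = 1.

L[2][1] = -1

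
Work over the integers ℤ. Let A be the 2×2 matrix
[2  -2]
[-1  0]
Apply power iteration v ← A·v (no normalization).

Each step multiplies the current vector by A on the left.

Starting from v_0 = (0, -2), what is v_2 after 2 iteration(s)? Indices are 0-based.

v_2 = (8, -4)

v_0 = (0, -2).
v_1 = A·v_0 = (4, 0).
v_2 = A·v_1 = (8, -4).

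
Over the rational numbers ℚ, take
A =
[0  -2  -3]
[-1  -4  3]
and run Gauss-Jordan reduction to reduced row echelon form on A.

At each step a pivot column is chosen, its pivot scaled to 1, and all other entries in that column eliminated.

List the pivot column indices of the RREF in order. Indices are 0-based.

pivot columns: 0, 1

step 1: exchange rows 0,1
step 1: normalize row 0 (÷-1) = (1, 4, -3)
step 2: normalize row 1 (÷-2) = (0, 1, 3/2)
  row 0: subtract 4×row1 = (1, 0, -9)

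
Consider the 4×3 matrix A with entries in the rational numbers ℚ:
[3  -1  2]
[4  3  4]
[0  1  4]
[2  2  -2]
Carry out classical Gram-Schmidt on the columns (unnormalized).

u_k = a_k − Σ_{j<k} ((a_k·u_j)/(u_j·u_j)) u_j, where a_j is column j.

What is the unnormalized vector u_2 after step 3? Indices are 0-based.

Step 1: u_0 = a_0 = (3, 4, 0, 2).
Step 2: u_1 = a_1 − (13/29)·u_0 = (-68/29, 35/29, 1, 32/29).
Step 3: u_2 = a_2 − (18/29)·u_0 − (4/19)·u_1 = (12/19, 24/19, 72/19, -66/19).

u_2 = (12/19, 24/19, 72/19, -66/19)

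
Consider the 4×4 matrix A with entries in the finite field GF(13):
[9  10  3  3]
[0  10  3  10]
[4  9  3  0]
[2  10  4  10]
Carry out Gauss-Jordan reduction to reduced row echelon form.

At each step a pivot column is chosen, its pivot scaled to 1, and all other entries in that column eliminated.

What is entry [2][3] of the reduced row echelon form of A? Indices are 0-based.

M[2][3] = 3

pivot(0,0)=9: scale R0 → (1, 4, 9, 9)
  clear (2,0): R2 −= (4)R0 → (0, 6, 6, 3)
  clear (3,0): R3 −= (2)R0 → (0, 2, 12, 5)
pivot(1,1)=10: scale R1 → (0, 1, 12, 1)
  clear (0,1): R0 −= (4)R1 → (1, 0, 0, 5)
  clear (2,1): R2 −= (6)R1 → (0, 0, 12, 10)
  clear (3,1): R3 −= (2)R1 → (0, 0, 1, 3)
pivot(2,2)=12: scale R2 → (0, 0, 1, 3)
  clear (1,2): R1 −= (12)R2 → (0, 1, 0, 4)
  clear (3,2): R3 −= (1)R2 → (0, 0, 0, 0)
col 3: no nonzero at/below row 3; advance.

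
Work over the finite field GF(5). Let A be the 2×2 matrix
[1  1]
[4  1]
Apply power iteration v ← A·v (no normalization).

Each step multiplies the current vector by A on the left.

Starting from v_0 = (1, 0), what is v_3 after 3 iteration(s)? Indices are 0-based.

v_3 = (3, 3)

v_0 = (1, 0).
v_1 = A·v_0 = (1, 4).
v_2 = A·v_1 = (0, 3).
v_3 = A·v_2 = (3, 3).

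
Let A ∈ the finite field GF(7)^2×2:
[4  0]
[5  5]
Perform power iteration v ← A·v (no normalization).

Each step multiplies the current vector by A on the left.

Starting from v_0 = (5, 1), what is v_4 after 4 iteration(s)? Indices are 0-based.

v_0 = (5, 1).
v_1 = A·v_0 = (6, 2).
v_2 = A·v_1 = (3, 5).
v_3 = A·v_2 = (5, 5).
v_4 = A·v_3 = (6, 1).

v_4 = (6, 1)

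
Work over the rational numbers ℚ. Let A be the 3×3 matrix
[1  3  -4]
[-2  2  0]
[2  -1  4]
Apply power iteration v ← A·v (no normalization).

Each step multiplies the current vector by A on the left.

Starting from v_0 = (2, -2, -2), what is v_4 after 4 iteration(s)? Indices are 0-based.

v_0 = (2, -2, -2).
v_1 = A·v_0 = (4, -8, -2).
v_2 = A·v_1 = (-12, -24, 8).
v_3 = A·v_2 = (-116, -24, 32).
v_4 = A·v_3 = (-316, 184, -80).

v_4 = (-316, 184, -80)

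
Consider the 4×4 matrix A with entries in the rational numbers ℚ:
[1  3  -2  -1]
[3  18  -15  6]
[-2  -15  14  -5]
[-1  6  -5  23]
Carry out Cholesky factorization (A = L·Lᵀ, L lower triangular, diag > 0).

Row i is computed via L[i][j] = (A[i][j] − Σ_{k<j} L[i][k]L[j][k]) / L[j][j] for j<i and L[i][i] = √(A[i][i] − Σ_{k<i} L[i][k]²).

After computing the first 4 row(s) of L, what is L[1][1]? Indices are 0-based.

Step 1: L[0][0] = √(1) = 1.
  L[1][0] = (3) / L[0][0] = 3.
Step 2: L[1][1] = √(9) = 3.
  L[2][0] = (-2) / L[0][0] = -2.
  L[2][1] = (-9) / L[1][1] = -3.
Step 3: L[2][2] = √(1) = 1.
  L[3][0] = (-1) / L[0][0] = -1.
  L[3][1] = (9) / L[1][1] = 3.
  L[3][2] = (2) / L[2][2] = 2.
Step 4: L[3][3] = √(9) = 3.

L[1][1] = 3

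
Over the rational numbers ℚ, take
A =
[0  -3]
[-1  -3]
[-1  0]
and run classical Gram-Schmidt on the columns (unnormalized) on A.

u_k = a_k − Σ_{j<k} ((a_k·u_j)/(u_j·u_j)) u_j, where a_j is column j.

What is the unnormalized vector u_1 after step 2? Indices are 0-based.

u_1 = (-3, -3/2, 3/2)

Step 1: u_0 = a_0 = (0, -1, -1).
Step 2: u_1 = a_1 − (3/2)·u_0 = (-3, -3/2, 3/2).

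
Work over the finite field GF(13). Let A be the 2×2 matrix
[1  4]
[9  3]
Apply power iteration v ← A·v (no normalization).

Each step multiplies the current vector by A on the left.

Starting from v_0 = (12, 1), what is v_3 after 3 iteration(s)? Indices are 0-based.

v_3 = (2, 7)

v_0 = (12, 1).
v_1 = A·v_0 = (3, 7).
v_2 = A·v_1 = (5, 9).
v_3 = A·v_2 = (2, 7).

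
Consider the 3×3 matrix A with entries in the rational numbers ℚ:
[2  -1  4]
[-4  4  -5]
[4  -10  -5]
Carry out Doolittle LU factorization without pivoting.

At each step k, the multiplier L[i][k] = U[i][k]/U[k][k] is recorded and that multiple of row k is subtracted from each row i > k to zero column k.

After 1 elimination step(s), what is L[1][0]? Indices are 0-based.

L[1][0] = -2

[col 0] pivot 2
  R1 -= -2*R0 → (0, 2, 3)  (L[1][0] := -2)
  R2 -= 2*R0 → (0, -8, -13)  (L[2][0] := 2)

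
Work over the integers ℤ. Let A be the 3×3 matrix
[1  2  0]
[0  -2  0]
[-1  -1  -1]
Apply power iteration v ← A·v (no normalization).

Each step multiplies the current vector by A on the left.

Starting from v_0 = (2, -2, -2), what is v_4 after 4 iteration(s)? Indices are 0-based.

v_4 = (22, -32, -12)

v_0 = (2, -2, -2).
v_1 = A·v_0 = (-2, 4, 2).
v_2 = A·v_1 = (6, -8, -4).
v_3 = A·v_2 = (-10, 16, 6).
v_4 = A·v_3 = (22, -32, -12).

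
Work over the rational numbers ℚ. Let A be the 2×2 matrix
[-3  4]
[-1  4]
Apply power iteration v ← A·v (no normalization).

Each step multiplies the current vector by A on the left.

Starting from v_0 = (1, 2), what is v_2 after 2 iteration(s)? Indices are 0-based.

v_2 = (13, 23)

v_0 = (1, 2).
v_1 = A·v_0 = (5, 7).
v_2 = A·v_1 = (13, 23).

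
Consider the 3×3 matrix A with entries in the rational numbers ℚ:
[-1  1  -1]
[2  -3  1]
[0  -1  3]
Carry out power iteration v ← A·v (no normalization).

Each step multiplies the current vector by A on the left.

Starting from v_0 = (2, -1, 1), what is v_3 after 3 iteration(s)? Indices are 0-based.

v_3 = (-40, 104, 40)

v_0 = (2, -1, 1).
v_1 = A·v_0 = (-4, 8, 4).
v_2 = A·v_1 = (8, -28, 4).
v_3 = A·v_2 = (-40, 104, 40).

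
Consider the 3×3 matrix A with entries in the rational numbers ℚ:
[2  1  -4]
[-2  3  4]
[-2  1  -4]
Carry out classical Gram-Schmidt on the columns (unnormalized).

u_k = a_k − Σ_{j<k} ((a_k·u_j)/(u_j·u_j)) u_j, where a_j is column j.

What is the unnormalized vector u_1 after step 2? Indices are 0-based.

Step 1: u_0 = a_0 = (2, -2, -2).
Step 2: u_1 = a_1 − (-1/2)·u_0 = (2, 2, 0).

u_1 = (2, 2, 0)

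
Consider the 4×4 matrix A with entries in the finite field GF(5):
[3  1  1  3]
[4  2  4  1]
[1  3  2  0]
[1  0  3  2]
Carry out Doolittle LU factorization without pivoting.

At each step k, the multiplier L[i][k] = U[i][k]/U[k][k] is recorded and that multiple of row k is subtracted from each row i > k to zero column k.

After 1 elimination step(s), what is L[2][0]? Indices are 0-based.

k=0: U[0][0]=3
  eliminate (1,0): mult=3, new row 1: (0, 4, 1, 2); set L[1][0]=3
  eliminate (2,0): mult=2, new row 2: (0, 1, 0, 4); set L[2][0]=2
  eliminate (3,0): mult=2, new row 3: (0, 3, 1, 1); set L[3][0]=2

L[2][0] = 2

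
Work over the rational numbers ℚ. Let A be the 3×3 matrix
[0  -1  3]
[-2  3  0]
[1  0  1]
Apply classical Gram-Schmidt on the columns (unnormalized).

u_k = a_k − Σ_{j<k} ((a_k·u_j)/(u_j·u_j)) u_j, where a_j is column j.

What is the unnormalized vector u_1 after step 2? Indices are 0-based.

u_1 = (-1, 3/5, 6/5)

Step 1: u_0 = a_0 = (0, -2, 1).
Step 2: u_1 = a_1 − (-6/5)·u_0 = (-1, 3/5, 6/5).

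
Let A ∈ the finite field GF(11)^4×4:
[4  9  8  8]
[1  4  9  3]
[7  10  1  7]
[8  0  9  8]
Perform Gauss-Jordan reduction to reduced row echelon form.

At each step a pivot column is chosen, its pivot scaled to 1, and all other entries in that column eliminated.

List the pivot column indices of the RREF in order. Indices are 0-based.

step 1: normalize row 0 (÷4) = (1, 5, 2, 2)
  row 1: subtract 1×row0 = (0, 10, 7, 1)
  row 2: subtract 7×row0 = (0, 8, 9, 4)
  row 3: subtract 8×row0 = (0, 4, 4, 3)
step 2: normalize row 1 (÷10) = (0, 1, 4, 10)
  row 0: subtract 5×row1 = (1, 0, 4, 7)
  row 2: subtract 8×row1 = (0, 0, 10, 1)
  row 3: subtract 4×row1 = (0, 0, 10, 7)
step 3: normalize row 2 (÷10) = (0, 0, 1, 10)
  row 0: subtract 4×row2 = (1, 0, 0, 0)
  row 1: subtract 4×row2 = (0, 1, 0, 3)
  row 3: subtract 10×row2 = (0, 0, 0, 6)
step 4: normalize row 3 (÷6) = (0, 0, 0, 1)
  row 1: subtract 3×row3 = (0, 1, 0, 0)
  row 2: subtract 10×row3 = (0, 0, 1, 0)

pivot columns: 0, 1, 2, 3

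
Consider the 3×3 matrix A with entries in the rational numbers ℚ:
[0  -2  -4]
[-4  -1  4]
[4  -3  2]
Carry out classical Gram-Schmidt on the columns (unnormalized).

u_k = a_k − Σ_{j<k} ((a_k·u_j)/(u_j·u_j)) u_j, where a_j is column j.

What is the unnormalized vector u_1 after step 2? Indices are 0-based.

Step 1: u_0 = a_0 = (0, -4, 4).
Step 2: u_1 = a_1 − (-1/4)·u_0 = (-2, -2, -2).

u_1 = (-2, -2, -2)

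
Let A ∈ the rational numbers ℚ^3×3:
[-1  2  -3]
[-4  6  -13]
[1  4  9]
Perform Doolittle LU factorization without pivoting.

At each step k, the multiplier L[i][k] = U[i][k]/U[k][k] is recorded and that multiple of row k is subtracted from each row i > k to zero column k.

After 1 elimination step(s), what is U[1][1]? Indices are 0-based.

U[1][1] = -2

k=0: U[0][0]=-1
  eliminate (1,0): mult=4, new row 1: (0, -2, -1); set L[1][0]=4
  eliminate (2,0): mult=-1, new row 2: (0, 6, 6); set L[2][0]=-1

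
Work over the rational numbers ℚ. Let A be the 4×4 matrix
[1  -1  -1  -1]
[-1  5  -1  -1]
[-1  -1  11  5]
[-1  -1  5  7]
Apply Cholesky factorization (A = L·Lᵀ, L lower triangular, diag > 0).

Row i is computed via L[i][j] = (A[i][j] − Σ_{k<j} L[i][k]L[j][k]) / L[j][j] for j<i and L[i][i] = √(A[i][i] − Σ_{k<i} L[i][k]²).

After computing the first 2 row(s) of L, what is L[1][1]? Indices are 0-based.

Step 1: L[0][0] = √(1) = 1.
  L[1][0] = (-1) / L[0][0] = -1.
Step 2: L[1][1] = √(4) = 2.

L[1][1] = 2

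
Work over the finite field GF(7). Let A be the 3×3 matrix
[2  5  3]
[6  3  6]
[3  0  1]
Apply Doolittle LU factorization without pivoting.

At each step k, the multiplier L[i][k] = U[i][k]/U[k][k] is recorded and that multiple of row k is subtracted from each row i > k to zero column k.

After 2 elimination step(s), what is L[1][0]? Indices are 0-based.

L[1][0] = 3

k=0: U[0][0]=2
  eliminate (1,0): mult=3, new row 1: (0, 2, 4); set L[1][0]=3
  eliminate (2,0): mult=5, new row 2: (0, 3, 0); set L[2][0]=5
k=1: U[1][1]=2
  eliminate (2,1): mult=5, new row 2: (0, 0, 1); set L[2][1]=5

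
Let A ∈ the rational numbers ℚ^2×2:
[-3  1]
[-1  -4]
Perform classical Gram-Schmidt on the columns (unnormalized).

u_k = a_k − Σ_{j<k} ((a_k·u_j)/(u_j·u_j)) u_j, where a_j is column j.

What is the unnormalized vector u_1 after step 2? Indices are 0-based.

u_1 = (13/10, -39/10)

Step 1: u_0 = a_0 = (-3, -1).
Step 2: u_1 = a_1 − (1/10)·u_0 = (13/10, -39/10).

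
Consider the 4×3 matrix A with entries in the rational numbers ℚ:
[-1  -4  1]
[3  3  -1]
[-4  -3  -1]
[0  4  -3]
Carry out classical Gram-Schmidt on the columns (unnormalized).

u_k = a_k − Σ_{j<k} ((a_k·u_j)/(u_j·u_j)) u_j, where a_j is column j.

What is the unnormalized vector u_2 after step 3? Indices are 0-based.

u_2 = (-589/675, -209/225, -323/675, -361/675)

Step 1: u_0 = a_0 = (-1, 3, -4, 0).
Step 2: u_1 = a_1 − (25/26)·u_0 = (-79/26, 3/26, 11/13, 4).
Step 3: u_2 = a_2 − (0)·u_0 − (-416/675)·u_1 = (-589/675, -209/225, -323/675, -361/675).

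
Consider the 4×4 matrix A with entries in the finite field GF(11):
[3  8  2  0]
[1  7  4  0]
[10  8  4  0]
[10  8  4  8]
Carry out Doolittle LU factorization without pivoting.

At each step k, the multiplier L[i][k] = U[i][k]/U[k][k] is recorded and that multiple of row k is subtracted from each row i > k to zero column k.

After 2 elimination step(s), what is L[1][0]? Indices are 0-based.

L[1][0] = 4

[col 0] pivot 3
  R1 -= 4*R0 → (0, 8, 7, 0)  (L[1][0] := 4)
  R2 -= 7*R0 → (0, 7, 1, 0)  (L[2][0] := 7)
  R3 -= 7*R0 → (0, 7, 1, 8)  (L[3][0] := 7)
[col 1] pivot 8
  R2 -= 5*R1 → (0, 0, 10, 0)  (L[2][1] := 5)
  R3 -= 5*R1 → (0, 0, 10, 8)  (L[3][1] := 5)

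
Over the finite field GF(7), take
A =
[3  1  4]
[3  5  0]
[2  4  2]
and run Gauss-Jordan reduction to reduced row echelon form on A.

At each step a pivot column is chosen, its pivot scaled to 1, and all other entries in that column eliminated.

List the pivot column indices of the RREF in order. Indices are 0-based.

[1] R0 /= 3  ⇒  (1, 5, 6)
     R1 -= 3·R0  ⇒  (0, 4, 3)
     R2 -= 2·R0  ⇒  (0, 1, 4)
[2] R1 /= 4  ⇒  (0, 1, 6)
     R0 -= 5·R1  ⇒  (1, 0, 4)
     R2 -= 1·R1  ⇒  (0, 0, 5)
[3] R2 /= 5  ⇒  (0, 0, 1)
     R0 -= 4·R2  ⇒  (1, 0, 0)
     R1 -= 6·R2  ⇒  (0, 1, 0)

pivot columns: 0, 1, 2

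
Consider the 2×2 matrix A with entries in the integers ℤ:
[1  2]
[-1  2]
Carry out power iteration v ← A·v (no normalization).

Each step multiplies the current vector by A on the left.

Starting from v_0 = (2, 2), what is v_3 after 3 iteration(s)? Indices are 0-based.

v_0 = (2, 2).
v_1 = A·v_0 = (6, 2).
v_2 = A·v_1 = (10, -2).
v_3 = A·v_2 = (6, -14).

v_3 = (6, -14)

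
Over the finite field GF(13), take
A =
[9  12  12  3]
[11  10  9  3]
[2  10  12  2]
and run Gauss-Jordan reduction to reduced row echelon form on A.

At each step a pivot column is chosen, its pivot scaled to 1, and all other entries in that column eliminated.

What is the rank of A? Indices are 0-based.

rank = 3

[1] R0 /= 9  ⇒  (1, 10, 10, 9)
     R1 -= 11·R0  ⇒  (0, 4, 3, 8)
     R2 -= 2·R0  ⇒  (0, 3, 5, 10)
[2] R1 /= 4  ⇒  (0, 1, 4, 2)
     R0 -= 10·R1  ⇒  (1, 0, 9, 2)
     R2 -= 3·R1  ⇒  (0, 0, 6, 4)
[3] R2 /= 6  ⇒  (0, 0, 1, 5)
     R0 -= 9·R2  ⇒  (1, 0, 0, 9)
     R1 -= 4·R2  ⇒  (0, 1, 0, 8)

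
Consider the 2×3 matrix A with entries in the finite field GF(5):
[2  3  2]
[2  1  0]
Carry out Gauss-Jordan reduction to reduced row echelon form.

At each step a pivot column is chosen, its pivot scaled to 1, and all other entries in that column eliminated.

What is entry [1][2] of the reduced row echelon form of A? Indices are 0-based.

[1] R0 /= 2  ⇒  (1, 4, 1)
     R1 -= 2·R0  ⇒  (0, 3, 3)
[2] R1 /= 3  ⇒  (0, 1, 1)
     R0 -= 4·R1  ⇒  (1, 0, 2)

M[1][2] = 1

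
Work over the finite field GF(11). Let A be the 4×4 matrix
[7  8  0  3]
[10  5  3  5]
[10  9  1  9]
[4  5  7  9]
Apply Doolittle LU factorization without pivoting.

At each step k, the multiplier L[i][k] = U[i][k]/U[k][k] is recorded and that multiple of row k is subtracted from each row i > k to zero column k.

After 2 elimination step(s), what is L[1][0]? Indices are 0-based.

L[1][0] = 3

[col 0] pivot 7
  R1 -= 3*R0 → (0, 3, 3, 7)  (L[1][0] := 3)
  R2 -= 3*R0 → (0, 7, 1, 0)  (L[2][0] := 3)
  R3 -= 10*R0 → (0, 2, 7, 1)  (L[3][0] := 10)
[col 1] pivot 3
  R2 -= 6*R1 → (0, 0, 5, 2)  (L[2][1] := 6)
  R3 -= 8*R1 → (0, 0, 5, 0)  (L[3][1] := 8)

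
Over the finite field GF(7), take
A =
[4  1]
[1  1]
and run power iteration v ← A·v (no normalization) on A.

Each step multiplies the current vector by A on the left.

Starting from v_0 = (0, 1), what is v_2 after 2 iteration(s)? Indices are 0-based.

v_0 = (0, 1).
v_1 = A·v_0 = (1, 1).
v_2 = A·v_1 = (5, 2).

v_2 = (5, 2)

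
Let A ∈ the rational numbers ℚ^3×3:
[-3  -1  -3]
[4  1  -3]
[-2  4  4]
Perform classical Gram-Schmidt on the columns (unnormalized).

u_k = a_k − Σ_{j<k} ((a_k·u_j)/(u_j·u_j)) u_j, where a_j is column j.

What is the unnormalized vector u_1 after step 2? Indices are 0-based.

u_1 = (-32/29, 33/29, 114/29)

Step 1: u_0 = a_0 = (-3, 4, -2).
Step 2: u_1 = a_1 − (-1/29)·u_0 = (-32/29, 33/29, 114/29).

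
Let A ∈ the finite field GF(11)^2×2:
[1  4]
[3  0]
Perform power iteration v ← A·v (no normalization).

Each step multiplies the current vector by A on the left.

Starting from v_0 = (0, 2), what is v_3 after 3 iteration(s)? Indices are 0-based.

v_3 = (5, 2)

v_0 = (0, 2).
v_1 = A·v_0 = (8, 0).
v_2 = A·v_1 = (8, 2).
v_3 = A·v_2 = (5, 2).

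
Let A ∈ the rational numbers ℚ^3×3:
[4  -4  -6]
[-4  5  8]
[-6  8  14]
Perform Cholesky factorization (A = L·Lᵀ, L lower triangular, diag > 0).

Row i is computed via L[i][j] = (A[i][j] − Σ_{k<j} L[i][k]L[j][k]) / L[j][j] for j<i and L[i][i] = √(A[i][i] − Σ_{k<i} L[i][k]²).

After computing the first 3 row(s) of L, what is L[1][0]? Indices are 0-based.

L[1][0] = -2

Step 1: L[0][0] = √(4) = 2.
  L[1][0] = (-4) / L[0][0] = -2.
Step 2: L[1][1] = √(1) = 1.
  L[2][0] = (-6) / L[0][0] = -3.
  L[2][1] = (2) / L[1][1] = 2.
Step 3: L[2][2] = √(1) = 1.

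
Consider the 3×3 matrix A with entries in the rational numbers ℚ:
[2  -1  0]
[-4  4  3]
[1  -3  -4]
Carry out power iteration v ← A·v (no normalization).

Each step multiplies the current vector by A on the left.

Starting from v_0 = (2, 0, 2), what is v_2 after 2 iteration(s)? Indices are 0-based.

v_0 = (2, 0, 2).
v_1 = A·v_0 = (4, -2, -6).
v_2 = A·v_1 = (10, -42, 34).

v_2 = (10, -42, 34)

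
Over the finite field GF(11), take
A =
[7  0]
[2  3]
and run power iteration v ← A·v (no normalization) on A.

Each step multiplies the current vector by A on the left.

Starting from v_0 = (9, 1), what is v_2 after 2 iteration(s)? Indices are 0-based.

v_0 = (9, 1).
v_1 = A·v_0 = (8, 10).
v_2 = A·v_1 = (1, 2).

v_2 = (1, 2)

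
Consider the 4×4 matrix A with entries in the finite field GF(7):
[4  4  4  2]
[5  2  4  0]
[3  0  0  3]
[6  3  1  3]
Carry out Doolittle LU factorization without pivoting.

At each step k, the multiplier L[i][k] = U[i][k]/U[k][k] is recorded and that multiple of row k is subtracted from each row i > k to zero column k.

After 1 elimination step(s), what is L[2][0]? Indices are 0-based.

L[2][0] = 6

Step 1: pivot at (0,0) is 4.
  row1 ← row1 − (3)·row0  ⇒  L[1][0]=3, U row1=(0, 4, 6, 1)
  row2 ← row2 − (6)·row0  ⇒  L[2][0]=6, U row2=(0, 4, 4, 5)
  row3 ← row3 − (5)·row0  ⇒  L[3][0]=5, U row3=(0, 4, 2, 0)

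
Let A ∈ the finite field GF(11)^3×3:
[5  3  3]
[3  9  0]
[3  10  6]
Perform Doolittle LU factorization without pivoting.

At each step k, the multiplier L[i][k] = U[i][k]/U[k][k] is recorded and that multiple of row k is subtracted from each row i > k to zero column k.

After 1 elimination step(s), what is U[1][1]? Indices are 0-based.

Step 1: pivot at (0,0) is 5.
  row1 ← row1 − (5)·row0  ⇒  L[1][0]=5, U row1=(0, 5, 7)
  row2 ← row2 − (5)·row0  ⇒  L[2][0]=5, U row2=(0, 6, 2)

U[1][1] = 5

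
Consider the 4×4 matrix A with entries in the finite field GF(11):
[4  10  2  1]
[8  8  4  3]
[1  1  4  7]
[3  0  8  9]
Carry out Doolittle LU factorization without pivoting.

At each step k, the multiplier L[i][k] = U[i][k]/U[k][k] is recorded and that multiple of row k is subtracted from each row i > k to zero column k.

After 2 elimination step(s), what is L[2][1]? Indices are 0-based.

L[2][1] = 7

[col 0] pivot 4
  R1 -= 2*R0 → (0, 10, 0, 1)  (L[1][0] := 2)
  R2 -= 3*R0 → (0, 4, 9, 4)  (L[2][0] := 3)
  R3 -= 9*R0 → (0, 9, 1, 0)  (L[3][0] := 9)
[col 1] pivot 10
  R2 -= 7*R1 → (0, 0, 9, 8)  (L[2][1] := 7)
  R3 -= 2*R1 → (0, 0, 1, 9)  (L[3][1] := 2)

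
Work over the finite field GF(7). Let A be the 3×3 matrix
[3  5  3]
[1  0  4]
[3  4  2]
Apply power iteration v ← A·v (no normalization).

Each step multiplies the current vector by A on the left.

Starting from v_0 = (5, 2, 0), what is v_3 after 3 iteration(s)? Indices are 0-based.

v_0 = (5, 2, 0).
v_1 = A·v_0 = (4, 5, 2).
v_2 = A·v_1 = (1, 5, 1).
v_3 = A·v_2 = (3, 5, 4).

v_3 = (3, 5, 4)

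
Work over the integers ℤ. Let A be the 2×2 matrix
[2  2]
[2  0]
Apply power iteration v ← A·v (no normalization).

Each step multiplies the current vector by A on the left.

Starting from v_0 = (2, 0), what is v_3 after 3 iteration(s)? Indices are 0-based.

v_3 = (48, 32)

v_0 = (2, 0).
v_1 = A·v_0 = (4, 4).
v_2 = A·v_1 = (16, 8).
v_3 = A·v_2 = (48, 32).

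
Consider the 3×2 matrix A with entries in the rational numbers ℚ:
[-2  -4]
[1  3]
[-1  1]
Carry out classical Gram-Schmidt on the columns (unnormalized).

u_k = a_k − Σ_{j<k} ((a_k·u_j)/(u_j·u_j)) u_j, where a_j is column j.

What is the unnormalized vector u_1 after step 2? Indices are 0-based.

Step 1: u_0 = a_0 = (-2, 1, -1).
Step 2: u_1 = a_1 − (5/3)·u_0 = (-2/3, 4/3, 8/3).

u_1 = (-2/3, 4/3, 8/3)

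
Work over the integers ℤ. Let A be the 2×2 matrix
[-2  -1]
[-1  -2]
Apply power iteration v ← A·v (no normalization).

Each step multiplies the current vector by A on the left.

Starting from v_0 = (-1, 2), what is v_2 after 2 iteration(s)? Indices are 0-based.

v_2 = (3, 6)

v_0 = (-1, 2).
v_1 = A·v_0 = (0, -3).
v_2 = A·v_1 = (3, 6).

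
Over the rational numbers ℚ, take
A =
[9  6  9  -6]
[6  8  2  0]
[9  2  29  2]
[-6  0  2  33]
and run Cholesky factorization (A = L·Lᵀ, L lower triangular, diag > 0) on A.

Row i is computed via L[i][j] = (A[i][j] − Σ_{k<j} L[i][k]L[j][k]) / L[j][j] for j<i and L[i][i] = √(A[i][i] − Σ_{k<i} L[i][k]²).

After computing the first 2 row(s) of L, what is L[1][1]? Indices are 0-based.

Step 1: L[0][0] = √(9) = 3.
  L[1][0] = (6) / L[0][0] = 2.
Step 2: L[1][1] = √(4) = 2.

L[1][1] = 2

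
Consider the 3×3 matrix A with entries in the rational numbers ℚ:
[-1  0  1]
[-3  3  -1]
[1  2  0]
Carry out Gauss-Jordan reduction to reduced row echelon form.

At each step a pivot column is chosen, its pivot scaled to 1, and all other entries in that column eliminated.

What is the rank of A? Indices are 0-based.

rank = 3

[1] R0 /= -1  ⇒  (1, 0, -1)
     R1 -= -3·R0  ⇒  (0, 3, -4)
     R2 -= 1·R0  ⇒  (0, 2, 1)
[2] R1 /= 3  ⇒  (0, 1, -4/3)
     R2 -= 2·R1  ⇒  (0, 0, 11/3)
[3] R2 /= 11/3  ⇒  (0, 0, 1)
     R0 -= -1·R2  ⇒  (1, 0, 0)
     R1 -= -4/3·R2  ⇒  (0, 1, 0)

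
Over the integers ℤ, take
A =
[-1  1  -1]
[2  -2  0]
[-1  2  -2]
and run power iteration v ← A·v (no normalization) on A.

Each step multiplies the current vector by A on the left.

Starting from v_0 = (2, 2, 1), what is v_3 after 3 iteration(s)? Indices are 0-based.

v_3 = (-4, 6, -7)

v_0 = (2, 2, 1).
v_1 = A·v_0 = (-1, 0, 0).
v_2 = A·v_1 = (1, -2, 1).
v_3 = A·v_2 = (-4, 6, -7).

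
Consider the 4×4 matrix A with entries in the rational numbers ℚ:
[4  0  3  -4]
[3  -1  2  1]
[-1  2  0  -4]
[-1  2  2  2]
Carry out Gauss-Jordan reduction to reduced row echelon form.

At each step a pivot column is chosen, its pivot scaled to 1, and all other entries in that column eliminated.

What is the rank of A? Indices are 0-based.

rank = 4

[1] R0 /= 4  ⇒  (1, 0, 3/4, -1)
     R1 -= 3·R0  ⇒  (0, -1, -1/4, 4)
     R2 -= -1·R0  ⇒  (0, 2, 3/4, -5)
     R3 -= -1·R0  ⇒  (0, 2, 11/4, 1)
[2] R1 /= -1  ⇒  (0, 1, 1/4, -4)
     R2 -= 2·R1  ⇒  (0, 0, 1/4, 3)
     R3 -= 2·R1  ⇒  (0, 0, 9/4, 9)
[3] R2 /= 1/4  ⇒  (0, 0, 1, 12)
     R0 -= 3/4·R2  ⇒  (1, 0, 0, -10)
     R1 -= 1/4·R2  ⇒  (0, 1, 0, -7)
     R3 -= 9/4·R2  ⇒  (0, 0, 0, -18)
[4] R3 /= -18  ⇒  (0, 0, 0, 1)
     R0 -= -10·R3  ⇒  (1, 0, 0, 0)
     R1 -= -7·R3  ⇒  (0, 1, 0, 0)
     R2 -= 12·R3  ⇒  (0, 0, 1, 0)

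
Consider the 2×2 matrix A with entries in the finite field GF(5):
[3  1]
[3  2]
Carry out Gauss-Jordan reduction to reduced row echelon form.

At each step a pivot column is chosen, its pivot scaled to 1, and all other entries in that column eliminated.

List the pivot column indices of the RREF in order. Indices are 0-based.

pivot columns: 0, 1

pivot(0,0)=3: scale R0 → (1, 2)
  clear (1,0): R1 −= (3)R0 → (0, 1)
pivot(1,1)=1: scale R1 → (0, 1)
  clear (0,1): R0 −= (2)R1 → (1, 0)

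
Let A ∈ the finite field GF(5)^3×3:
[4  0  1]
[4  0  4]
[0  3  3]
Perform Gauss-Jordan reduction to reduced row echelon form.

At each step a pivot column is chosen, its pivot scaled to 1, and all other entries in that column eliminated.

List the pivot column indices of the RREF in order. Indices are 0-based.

pivot columns: 0, 1, 2

[1] R0 /= 4  ⇒  (1, 0, 4)
     R1 -= 4·R0  ⇒  (0, 0, 3)
[2] R1 <-> R2
[2] R1 /= 3  ⇒  (0, 1, 1)
[3] R2 /= 3  ⇒  (0, 0, 1)
     R0 -= 4·R2  ⇒  (1, 0, 0)
     R1 -= 1·R2  ⇒  (0, 1, 0)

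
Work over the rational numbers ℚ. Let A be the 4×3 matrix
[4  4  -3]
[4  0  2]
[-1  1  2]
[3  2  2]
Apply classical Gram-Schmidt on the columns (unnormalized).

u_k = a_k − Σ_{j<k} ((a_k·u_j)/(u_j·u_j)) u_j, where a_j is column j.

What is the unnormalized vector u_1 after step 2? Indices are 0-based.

Step 1: u_0 = a_0 = (4, 4, -1, 3).
Step 2: u_1 = a_1 − (1/2)·u_0 = (2, -2, 3/2, 1/2).

u_1 = (2, -2, 3/2, 1/2)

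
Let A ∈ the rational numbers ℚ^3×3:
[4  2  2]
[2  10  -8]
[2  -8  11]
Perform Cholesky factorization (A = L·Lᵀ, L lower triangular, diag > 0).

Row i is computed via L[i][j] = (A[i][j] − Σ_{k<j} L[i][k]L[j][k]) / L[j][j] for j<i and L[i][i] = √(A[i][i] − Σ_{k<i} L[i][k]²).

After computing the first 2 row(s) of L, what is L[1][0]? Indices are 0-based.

Step 1: L[0][0] = √(4) = 2.
  L[1][0] = (2) / L[0][0] = 1.
Step 2: L[1][1] = √(9) = 3.

L[1][0] = 1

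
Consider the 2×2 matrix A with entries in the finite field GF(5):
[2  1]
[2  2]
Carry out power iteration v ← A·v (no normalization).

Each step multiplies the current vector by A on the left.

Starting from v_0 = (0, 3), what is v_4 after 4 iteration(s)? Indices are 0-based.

v_4 = (4, 4)

v_0 = (0, 3).
v_1 = A·v_0 = (3, 1).
v_2 = A·v_1 = (2, 3).
v_3 = A·v_2 = (2, 0).
v_4 = A·v_3 = (4, 4).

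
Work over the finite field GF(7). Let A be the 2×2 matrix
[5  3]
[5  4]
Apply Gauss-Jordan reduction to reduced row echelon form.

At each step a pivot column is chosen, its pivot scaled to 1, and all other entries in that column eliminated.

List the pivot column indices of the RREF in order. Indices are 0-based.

pivot(0,0)=5: scale R0 → (1, 2)
  clear (1,0): R1 −= (5)R0 → (0, 1)
pivot(1,1)=1: scale R1 → (0, 1)
  clear (0,1): R0 −= (2)R1 → (1, 0)

pivot columns: 0, 1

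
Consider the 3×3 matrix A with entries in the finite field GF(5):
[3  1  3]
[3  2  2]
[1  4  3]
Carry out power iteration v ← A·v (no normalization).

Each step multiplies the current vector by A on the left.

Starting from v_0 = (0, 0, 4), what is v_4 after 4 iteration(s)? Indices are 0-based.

v_4 = (2, 0, 1)

v_0 = (0, 0, 4).
v_1 = A·v_0 = (2, 3, 2).
v_2 = A·v_1 = (0, 1, 0).
v_3 = A·v_2 = (1, 2, 4).
v_4 = A·v_3 = (2, 0, 1).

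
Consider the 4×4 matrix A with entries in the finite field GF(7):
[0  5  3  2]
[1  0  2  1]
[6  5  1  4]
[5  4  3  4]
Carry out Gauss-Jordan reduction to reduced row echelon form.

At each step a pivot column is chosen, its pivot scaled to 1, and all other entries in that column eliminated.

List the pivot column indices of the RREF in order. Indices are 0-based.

step 1: exchange rows 0,1
step 1: normalize row 0 (÷1) = (1, 0, 2, 1)
  row 2: subtract 6×row0 = (0, 5, 3, 5)
  row 3: subtract 5×row0 = (0, 4, 0, 6)
step 2: normalize row 1 (÷5) = (0, 1, 2, 6)
  row 2: subtract 5×row1 = (0, 0, 0, 3)
  row 3: subtract 4×row1 = (0, 0, 6, 3)
step 3: exchange rows 2,3
step 3: normalize row 2 (÷6) = (0, 0, 1, 4)
  row 0: subtract 2×row2 = (1, 0, 0, 0)
  row 1: subtract 2×row2 = (0, 1, 0, 5)
step 4: normalize row 3 (÷3) = (0, 0, 0, 1)
  row 1: subtract 5×row3 = (0, 1, 0, 0)
  row 2: subtract 4×row3 = (0, 0, 1, 0)

pivot columns: 0, 1, 2, 3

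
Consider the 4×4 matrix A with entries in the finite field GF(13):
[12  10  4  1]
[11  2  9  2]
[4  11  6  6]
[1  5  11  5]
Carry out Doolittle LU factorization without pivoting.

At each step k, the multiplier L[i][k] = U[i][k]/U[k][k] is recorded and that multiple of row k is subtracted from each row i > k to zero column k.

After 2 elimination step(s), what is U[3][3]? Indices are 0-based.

k=0: U[0][0]=12
  eliminate (1,0): mult=2, new row 1: (0, 8, 1, 0); set L[1][0]=2
  eliminate (2,0): mult=9, new row 2: (0, 12, 9, 10); set L[2][0]=9
  eliminate (3,0): mult=12, new row 3: (0, 2, 2, 6); set L[3][0]=12
k=1: U[1][1]=8
  eliminate (2,1): mult=8, new row 2: (0, 0, 1, 10); set L[2][1]=8
  eliminate (3,1): mult=10, new row 3: (0, 0, 5, 6); set L[3][1]=10

U[3][3] = 6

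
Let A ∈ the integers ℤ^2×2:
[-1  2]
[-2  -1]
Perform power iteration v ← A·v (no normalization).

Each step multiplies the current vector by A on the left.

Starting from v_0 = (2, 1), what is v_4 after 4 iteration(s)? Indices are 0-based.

v_0 = (2, 1).
v_1 = A·v_0 = (0, -5).
v_2 = A·v_1 = (-10, 5).
v_3 = A·v_2 = (20, 15).
v_4 = A·v_3 = (10, -55).

v_4 = (10, -55)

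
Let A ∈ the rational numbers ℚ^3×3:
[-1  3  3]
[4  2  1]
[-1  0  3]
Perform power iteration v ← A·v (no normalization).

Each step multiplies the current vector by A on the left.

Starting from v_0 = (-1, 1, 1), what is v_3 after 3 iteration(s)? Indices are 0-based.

v_0 = (-1, 1, 1).
v_1 = A·v_0 = (7, -1, 4).
v_2 = A·v_1 = (2, 30, 5).
v_3 = A·v_2 = (103, 73, 13).

v_3 = (103, 73, 13)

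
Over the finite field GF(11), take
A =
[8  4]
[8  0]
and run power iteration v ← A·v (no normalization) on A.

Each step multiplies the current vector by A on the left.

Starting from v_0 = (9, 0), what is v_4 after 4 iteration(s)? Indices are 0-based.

v_4 = (0, 6)

v_0 = (9, 0).
v_1 = A·v_0 = (6, 6).
v_2 = A·v_1 = (6, 4).
v_3 = A·v_2 = (9, 4).
v_4 = A·v_3 = (0, 6).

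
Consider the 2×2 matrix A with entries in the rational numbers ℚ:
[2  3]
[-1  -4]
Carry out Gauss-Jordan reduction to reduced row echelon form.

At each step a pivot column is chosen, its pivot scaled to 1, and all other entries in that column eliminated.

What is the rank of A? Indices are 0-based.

rank = 2

step 1: normalize row 0 (÷2) = (1, 3/2)
  row 1: subtract -1×row0 = (0, -5/2)
step 2: normalize row 1 (÷-5/2) = (0, 1)
  row 0: subtract 3/2×row1 = (1, 0)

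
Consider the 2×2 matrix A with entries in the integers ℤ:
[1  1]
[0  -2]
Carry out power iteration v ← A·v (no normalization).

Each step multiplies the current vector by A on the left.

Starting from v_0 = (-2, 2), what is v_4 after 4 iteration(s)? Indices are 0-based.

v_4 = (-12, 32)

v_0 = (-2, 2).
v_1 = A·v_0 = (0, -4).
v_2 = A·v_1 = (-4, 8).
v_3 = A·v_2 = (4, -16).
v_4 = A·v_3 = (-12, 32).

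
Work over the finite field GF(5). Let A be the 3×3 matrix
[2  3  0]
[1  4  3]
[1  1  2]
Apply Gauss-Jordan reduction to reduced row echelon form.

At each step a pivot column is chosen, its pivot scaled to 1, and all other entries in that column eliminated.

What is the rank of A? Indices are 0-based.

[1] R0 /= 2  ⇒  (1, 4, 0)
     R1 -= 1·R0  ⇒  (0, 0, 3)
     R2 -= 1·R0  ⇒  (0, 2, 2)
[2] R1 <-> R2
[2] R1 /= 2  ⇒  (0, 1, 1)
     R0 -= 4·R1  ⇒  (1, 0, 1)
[3] R2 /= 3  ⇒  (0, 0, 1)
     R0 -= 1·R2  ⇒  (1, 0, 0)
     R1 -= 1·R2  ⇒  (0, 1, 0)

rank = 3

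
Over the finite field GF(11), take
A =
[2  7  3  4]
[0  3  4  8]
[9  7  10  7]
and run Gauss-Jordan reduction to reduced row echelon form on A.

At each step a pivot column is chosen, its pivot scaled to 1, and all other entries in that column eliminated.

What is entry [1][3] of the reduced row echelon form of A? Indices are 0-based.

[1] R0 /= 2  ⇒  (1, 9, 7, 2)
     R2 -= 9·R0  ⇒  (0, 3, 2, 0)
[2] R1 /= 3  ⇒  (0, 1, 5, 10)
     R0 -= 9·R1  ⇒  (1, 0, 6, 0)
     R2 -= 3·R1  ⇒  (0, 0, 9, 3)
[3] R2 /= 9  ⇒  (0, 0, 1, 4)
     R0 -= 6·R2  ⇒  (1, 0, 0, 9)
     R1 -= 5·R2  ⇒  (0, 1, 0, 1)

M[1][3] = 1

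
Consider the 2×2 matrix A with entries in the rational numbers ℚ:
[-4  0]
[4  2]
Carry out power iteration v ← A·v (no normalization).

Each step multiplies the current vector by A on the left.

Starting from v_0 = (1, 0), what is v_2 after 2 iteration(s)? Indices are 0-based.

v_0 = (1, 0).
v_1 = A·v_0 = (-4, 4).
v_2 = A·v_1 = (16, -8).

v_2 = (16, -8)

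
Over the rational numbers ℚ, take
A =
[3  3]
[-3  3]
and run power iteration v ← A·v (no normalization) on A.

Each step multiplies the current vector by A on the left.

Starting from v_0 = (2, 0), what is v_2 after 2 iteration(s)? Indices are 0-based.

v_2 = (0, -36)

v_0 = (2, 0).
v_1 = A·v_0 = (6, -6).
v_2 = A·v_1 = (0, -36).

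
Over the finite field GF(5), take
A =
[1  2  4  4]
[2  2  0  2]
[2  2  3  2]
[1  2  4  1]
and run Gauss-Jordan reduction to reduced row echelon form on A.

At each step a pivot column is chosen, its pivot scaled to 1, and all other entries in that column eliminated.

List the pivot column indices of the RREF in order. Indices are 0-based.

pivot columns: 0, 1, 2, 3

step 1: normalize row 0 (÷1) = (1, 2, 4, 4)
  row 1: subtract 2×row0 = (0, 3, 2, 4)
  row 2: subtract 2×row0 = (0, 3, 0, 4)
  row 3: subtract 1×row0 = (0, 0, 0, 2)
step 2: normalize row 1 (÷3) = (0, 1, 4, 3)
  row 0: subtract 2×row1 = (1, 0, 1, 3)
  row 2: subtract 3×row1 = (0, 0, 3, 0)
step 3: normalize row 2 (÷3) = (0, 0, 1, 0)
  row 0: subtract 1×row2 = (1, 0, 0, 3)
  row 1: subtract 4×row2 = (0, 1, 0, 3)
step 4: normalize row 3 (÷2) = (0, 0, 0, 1)
  row 0: subtract 3×row3 = (1, 0, 0, 0)
  row 1: subtract 3×row3 = (0, 1, 0, 0)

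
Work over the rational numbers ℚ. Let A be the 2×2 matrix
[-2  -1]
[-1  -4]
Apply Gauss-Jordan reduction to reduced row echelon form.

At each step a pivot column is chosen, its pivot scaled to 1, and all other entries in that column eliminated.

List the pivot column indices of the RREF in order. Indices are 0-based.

pivot columns: 0, 1

step 1: normalize row 0 (÷-2) = (1, 1/2)
  row 1: subtract -1×row0 = (0, -7/2)
step 2: normalize row 1 (÷-7/2) = (0, 1)
  row 0: subtract 1/2×row1 = (1, 0)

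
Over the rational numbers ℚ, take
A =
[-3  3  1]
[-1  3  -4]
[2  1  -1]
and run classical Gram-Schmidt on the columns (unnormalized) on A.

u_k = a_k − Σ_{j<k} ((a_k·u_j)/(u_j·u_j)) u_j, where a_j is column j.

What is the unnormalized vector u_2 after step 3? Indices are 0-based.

Step 1: u_0 = a_0 = (-3, -1, 2).
Step 2: u_1 = a_1 − (-5/7)·u_0 = (6/7, 16/7, 17/7).
Step 3: u_2 = a_2 − (-1/14)·u_0 − (-75/83)·u_1 = (259/166, -333/166, 111/83).

u_2 = (259/166, -333/166, 111/83)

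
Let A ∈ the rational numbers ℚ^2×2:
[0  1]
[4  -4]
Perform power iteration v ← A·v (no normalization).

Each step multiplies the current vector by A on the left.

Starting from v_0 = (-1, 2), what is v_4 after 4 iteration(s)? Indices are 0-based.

v_4 = (-272, 1312)

v_0 = (-1, 2).
v_1 = A·v_0 = (2, -12).
v_2 = A·v_1 = (-12, 56).
v_3 = A·v_2 = (56, -272).
v_4 = A·v_3 = (-272, 1312).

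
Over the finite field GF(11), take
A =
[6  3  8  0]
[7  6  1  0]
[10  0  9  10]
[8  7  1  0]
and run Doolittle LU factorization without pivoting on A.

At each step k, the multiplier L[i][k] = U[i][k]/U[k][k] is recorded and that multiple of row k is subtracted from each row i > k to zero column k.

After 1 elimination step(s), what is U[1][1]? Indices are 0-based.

[col 0] pivot 6
  R1 -= 3*R0 → (0, 8, 10, 0)  (L[1][0] := 3)
  R2 -= 9*R0 → (0, 6, 3, 10)  (L[2][0] := 9)
  R3 -= 5*R0 → (0, 3, 5, 0)  (L[3][0] := 5)

U[1][1] = 8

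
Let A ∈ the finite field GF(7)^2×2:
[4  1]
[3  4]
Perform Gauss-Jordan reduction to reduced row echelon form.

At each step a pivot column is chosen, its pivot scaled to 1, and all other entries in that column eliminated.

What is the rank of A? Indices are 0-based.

[1] R0 /= 4  ⇒  (1, 2)
     R1 -= 3·R0  ⇒  (0, 5)
[2] R1 /= 5  ⇒  (0, 1)
     R0 -= 2·R1  ⇒  (1, 0)

rank = 2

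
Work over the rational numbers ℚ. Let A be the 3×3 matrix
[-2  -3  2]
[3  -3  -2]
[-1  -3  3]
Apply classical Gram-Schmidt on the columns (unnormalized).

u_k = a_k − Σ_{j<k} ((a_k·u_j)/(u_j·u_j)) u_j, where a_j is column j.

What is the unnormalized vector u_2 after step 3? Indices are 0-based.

u_2 = (-6/7, -3/14, 15/14)

Step 1: u_0 = a_0 = (-2, 3, -1).
Step 2: u_1 = a_1 − (0)·u_0 = (-3, -3, -3).
Step 3: u_2 = a_2 − (-13/14)·u_0 − (-1/3)·u_1 = (-6/7, -3/14, 15/14).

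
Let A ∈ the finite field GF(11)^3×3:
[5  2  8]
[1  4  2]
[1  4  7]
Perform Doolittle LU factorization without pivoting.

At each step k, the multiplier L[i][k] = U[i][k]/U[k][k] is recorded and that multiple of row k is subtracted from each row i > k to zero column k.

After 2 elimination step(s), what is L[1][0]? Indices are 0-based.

[col 0] pivot 5
  R1 -= 9*R0 → (0, 8, 7)  (L[1][0] := 9)
  R2 -= 9*R0 → (0, 8, 1)  (L[2][0] := 9)
[col 1] pivot 8
  R2 -= 1*R1 → (0, 0, 5)  (L[2][1] := 1)

L[1][0] = 9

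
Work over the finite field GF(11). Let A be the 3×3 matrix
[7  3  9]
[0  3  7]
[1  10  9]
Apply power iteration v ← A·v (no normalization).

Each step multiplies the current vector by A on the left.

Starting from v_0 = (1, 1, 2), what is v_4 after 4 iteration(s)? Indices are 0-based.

v_0 = (1, 1, 2).
v_1 = A·v_0 = (6, 6, 7).
v_2 = A·v_1 = (2, 1, 8).
v_3 = A·v_2 = (1, 4, 7).
v_4 = A·v_3 = (5, 6, 5).

v_4 = (5, 6, 5)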